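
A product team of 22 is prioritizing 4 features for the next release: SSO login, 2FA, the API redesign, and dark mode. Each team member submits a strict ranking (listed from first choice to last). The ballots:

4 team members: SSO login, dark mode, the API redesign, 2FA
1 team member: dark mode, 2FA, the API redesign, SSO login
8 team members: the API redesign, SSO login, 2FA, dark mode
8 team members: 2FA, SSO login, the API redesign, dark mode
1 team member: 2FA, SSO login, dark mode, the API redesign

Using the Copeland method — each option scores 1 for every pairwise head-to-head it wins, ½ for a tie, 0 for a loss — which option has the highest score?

SSO login: beats 2FA, the API redesign, and dark mode → score 3.
2FA: beats dark mode; loses to SSO login and the API redesign → score 1.
the API redesign: beats 2FA and dark mode; loses to SSO login → score 2.
dark mode: loses to SSO login, 2FA, and the API redesign → score 0.
SSO login has the best pairwise record.

SSO login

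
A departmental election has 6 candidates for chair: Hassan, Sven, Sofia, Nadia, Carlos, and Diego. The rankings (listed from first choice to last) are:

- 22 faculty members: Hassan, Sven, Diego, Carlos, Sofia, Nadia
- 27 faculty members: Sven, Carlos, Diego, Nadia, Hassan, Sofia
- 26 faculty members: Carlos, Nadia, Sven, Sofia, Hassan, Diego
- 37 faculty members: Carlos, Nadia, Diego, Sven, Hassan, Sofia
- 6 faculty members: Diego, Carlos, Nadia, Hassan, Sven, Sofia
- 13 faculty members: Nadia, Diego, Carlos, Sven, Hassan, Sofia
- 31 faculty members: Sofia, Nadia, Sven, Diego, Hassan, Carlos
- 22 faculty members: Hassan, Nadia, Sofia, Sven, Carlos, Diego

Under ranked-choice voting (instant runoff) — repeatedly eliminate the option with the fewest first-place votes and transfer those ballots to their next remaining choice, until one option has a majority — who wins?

Carlos

Round 1: Hassan 44, Sven 27, Sofia 31, Nadia 13, Carlos 63, Diego 6. Eliminate Diego.
Round 2: Hassan 44, Sven 27, Sofia 31, Nadia 13, Carlos 69. Eliminate Nadia.
Round 3: Hassan 44, Sven 27, Sofia 31, Carlos 82. Eliminate Sven.
Round 4: Hassan 44, Sofia 31, Carlos 109. Carlos has a majority.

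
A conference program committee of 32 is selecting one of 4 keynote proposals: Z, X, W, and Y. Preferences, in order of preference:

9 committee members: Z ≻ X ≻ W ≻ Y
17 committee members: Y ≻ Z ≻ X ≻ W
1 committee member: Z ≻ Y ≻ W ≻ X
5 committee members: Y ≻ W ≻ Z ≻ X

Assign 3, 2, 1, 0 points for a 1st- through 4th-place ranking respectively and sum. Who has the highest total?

Z: 9·3 + 17·2 + 1·3 + 5·1 = 69
X: 9·2 + 17·1 + 1·0 + 5·0 = 35
W: 9·1 + 17·0 + 1·1 + 5·2 = 20
Y: 9·0 + 17·3 + 1·2 + 5·3 = 68
Z has the highest Borda score (69).

Z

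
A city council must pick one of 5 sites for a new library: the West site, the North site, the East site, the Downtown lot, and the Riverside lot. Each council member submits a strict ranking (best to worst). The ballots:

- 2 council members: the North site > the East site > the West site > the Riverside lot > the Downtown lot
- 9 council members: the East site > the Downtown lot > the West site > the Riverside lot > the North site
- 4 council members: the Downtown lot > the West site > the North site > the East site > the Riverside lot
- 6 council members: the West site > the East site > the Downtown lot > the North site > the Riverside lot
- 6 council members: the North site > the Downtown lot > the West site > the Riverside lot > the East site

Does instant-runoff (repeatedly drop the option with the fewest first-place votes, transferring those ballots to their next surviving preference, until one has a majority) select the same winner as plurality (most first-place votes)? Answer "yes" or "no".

Instant-runoff — R1 the West site 6, the North site 8, the East site 9, the Downtown lot 4, the Riverside lot 0 (the Riverside lot out); R2 the West site 6, the North site 8, the East site 9, the Downtown lot 4 (the Downtown lot out); R3 the West site 10, the North site 8, the East site 9 (the North site out); R4 the West site 16, the East site 11 (the West site winner). Winner: the West site.
Plurality — first-place votes: the West site 6, the North site 8, the East site 9, the Downtown lot 4, the Riverside lot 0. Winner: the East site.
The two methods disagree.

no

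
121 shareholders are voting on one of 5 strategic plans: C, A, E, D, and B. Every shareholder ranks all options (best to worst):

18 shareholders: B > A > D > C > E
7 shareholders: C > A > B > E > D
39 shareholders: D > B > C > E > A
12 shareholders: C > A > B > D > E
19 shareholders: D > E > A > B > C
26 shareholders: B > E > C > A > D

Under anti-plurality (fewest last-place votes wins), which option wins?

B

Last-place votes: C 19, A 39, E 30, D 33, B 0.
B is ranked last by the fewest voters, so B wins.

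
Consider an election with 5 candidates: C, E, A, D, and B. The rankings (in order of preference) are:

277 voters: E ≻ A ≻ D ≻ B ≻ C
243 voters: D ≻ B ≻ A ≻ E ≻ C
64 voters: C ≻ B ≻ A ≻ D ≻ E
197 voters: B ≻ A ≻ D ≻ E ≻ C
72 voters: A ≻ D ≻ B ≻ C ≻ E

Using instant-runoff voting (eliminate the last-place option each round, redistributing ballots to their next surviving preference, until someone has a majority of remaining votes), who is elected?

D

Round 1: C 64, E 277, A 72, D 243, B 197. Eliminate C.
Round 2: E 277, A 72, D 243, B 261. Eliminate A.
Round 3: E 277, D 315, B 261. Eliminate B.
Round 4: E 277, D 576. D has a majority.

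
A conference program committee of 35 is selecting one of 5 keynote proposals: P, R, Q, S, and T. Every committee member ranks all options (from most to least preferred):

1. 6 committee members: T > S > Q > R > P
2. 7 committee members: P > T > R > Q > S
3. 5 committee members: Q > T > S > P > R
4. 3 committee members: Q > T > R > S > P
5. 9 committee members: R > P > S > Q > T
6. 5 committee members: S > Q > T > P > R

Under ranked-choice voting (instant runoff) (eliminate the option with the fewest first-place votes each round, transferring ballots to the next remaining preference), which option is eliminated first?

S

Round 1: P 7, R 9, Q 8, S 5, T 6. Eliminate S.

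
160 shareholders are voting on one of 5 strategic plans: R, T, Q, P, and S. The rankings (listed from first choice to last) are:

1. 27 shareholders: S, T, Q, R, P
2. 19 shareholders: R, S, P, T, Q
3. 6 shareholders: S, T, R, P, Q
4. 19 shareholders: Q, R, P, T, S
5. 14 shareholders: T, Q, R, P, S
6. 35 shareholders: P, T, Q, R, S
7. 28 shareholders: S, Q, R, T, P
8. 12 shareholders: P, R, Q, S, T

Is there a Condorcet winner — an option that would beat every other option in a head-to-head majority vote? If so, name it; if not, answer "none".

Checking pairwise contests:
T beats R 82–78.
P beats T 85–75.
T beats Q 101–59.
R beats P 113–47.
R beats S 99–61.
Every option loses at least one head-to-head, so there is no Condorcet winner.

none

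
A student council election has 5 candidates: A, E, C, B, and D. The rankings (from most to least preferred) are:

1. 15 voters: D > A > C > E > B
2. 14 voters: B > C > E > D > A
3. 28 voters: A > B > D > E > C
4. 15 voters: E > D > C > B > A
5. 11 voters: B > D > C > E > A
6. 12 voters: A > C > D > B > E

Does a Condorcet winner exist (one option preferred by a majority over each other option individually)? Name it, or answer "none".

none

Checking pairwise contests:
D beats A 55–40.
A beats E 55–40.
A beats C 55–40.
A beats B 55–40.
B beats D 53–42.
Every option loses at least one head-to-head, so there is no Condorcet winner.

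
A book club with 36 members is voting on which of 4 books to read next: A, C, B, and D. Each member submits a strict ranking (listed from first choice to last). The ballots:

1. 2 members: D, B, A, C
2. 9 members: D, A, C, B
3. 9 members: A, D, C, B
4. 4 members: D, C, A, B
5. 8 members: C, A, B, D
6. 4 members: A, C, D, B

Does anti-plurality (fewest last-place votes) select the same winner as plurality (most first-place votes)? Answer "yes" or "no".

no

Anti-plurality — last-place votes: A 0, C 2, B 26, D 8. Winner: A.
Plurality — first-place votes: A 13, C 8, B 0, D 15. Winner: D.
The two methods disagree.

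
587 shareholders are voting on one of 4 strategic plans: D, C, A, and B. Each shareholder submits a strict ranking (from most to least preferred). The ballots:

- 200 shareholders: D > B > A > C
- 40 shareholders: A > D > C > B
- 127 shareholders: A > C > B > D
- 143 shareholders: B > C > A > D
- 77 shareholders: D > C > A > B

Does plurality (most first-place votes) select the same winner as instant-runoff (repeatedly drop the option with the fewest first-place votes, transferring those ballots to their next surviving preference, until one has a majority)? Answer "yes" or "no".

no

Plurality — first-place votes: D 277, C 0, A 167, B 143. Winner: D.
Instant-runoff — R1 D 277, C 0, A 167, B 143 (C out); R2 D 277, A 167, B 143 (B out); R3 D 277, A 310 (A winner). Winner: A.
The two methods disagree.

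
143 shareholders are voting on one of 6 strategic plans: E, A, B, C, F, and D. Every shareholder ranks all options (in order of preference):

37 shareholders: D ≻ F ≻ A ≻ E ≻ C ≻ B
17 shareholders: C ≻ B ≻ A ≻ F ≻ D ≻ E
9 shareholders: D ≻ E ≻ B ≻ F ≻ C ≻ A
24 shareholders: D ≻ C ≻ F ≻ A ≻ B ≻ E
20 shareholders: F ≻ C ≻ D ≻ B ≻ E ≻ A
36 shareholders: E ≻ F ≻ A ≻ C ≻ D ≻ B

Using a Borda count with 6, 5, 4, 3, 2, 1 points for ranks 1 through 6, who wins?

E: 37·3 + 17·1 + 9·5 + 24·1 + 20·2 + 36·6 = 453
A: 37·4 + 17·4 + 9·1 + 24·3 + 20·1 + 36·4 = 461
B: 37·1 + 17·5 + 9·4 + 24·2 + 20·3 + 36·1 = 302
C: 37·2 + 17·6 + 9·2 + 24·5 + 20·5 + 36·3 = 522
F: 37·5 + 17·3 + 9·3 + 24·4 + 20·6 + 36·5 = 659
D: 37·6 + 17·2 + 9·6 + 24·6 + 20·4 + 36·2 = 606
F has the highest Borda score (659).

F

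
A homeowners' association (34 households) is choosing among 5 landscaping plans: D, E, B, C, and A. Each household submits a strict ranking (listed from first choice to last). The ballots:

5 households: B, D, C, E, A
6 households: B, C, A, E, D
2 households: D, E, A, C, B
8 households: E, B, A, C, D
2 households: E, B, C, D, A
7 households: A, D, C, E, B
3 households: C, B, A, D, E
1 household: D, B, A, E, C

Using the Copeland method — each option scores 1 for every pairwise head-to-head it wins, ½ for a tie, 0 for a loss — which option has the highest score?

D: beats E; loses to B, C, and A → score 1.
E: beats B; ties A; loses to D and C → score 1.5.
B: beats D, C, and A; loses to E → score 3.
C: beats D and E; loses to B and A → score 2.
A: beats D and C; ties E; loses to B → score 2.5.
B has the best pairwise record.

B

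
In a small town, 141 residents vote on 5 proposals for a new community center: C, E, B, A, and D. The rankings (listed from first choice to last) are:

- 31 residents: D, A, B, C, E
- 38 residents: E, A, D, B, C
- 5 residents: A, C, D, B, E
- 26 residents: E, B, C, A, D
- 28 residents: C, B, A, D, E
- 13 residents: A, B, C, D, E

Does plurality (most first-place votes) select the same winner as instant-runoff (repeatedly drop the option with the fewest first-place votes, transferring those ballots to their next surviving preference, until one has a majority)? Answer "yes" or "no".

Plurality — first-place votes: C 28, E 64, B 0, A 18, D 31. Winner: E.
Instant-runoff — R1 C 28, E 64, B 0, A 18, D 31 (B out); R2 C 28, E 64, A 18, D 31 (A out); R3 C 46, E 64, D 31 (D out); R4 C 77, E 64 (C winner). Winner: C.
The two methods disagree.

no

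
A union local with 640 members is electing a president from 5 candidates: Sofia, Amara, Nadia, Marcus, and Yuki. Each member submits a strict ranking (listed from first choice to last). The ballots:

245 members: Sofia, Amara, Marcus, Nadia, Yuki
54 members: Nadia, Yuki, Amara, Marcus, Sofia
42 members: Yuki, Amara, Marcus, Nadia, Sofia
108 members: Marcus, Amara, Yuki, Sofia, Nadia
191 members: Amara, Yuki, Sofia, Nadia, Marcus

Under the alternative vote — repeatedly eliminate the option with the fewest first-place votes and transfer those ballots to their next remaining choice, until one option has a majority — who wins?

Amara

Round 1: Sofia 245, Amara 191, Nadia 54, Marcus 108, Yuki 42. Eliminate Yuki.
Round 2: Sofia 245, Amara 233, Nadia 54, Marcus 108. Eliminate Nadia.
Round 3: Sofia 245, Amara 287, Marcus 108. Eliminate Marcus.
Round 4: Sofia 245, Amara 395. Amara has a majority.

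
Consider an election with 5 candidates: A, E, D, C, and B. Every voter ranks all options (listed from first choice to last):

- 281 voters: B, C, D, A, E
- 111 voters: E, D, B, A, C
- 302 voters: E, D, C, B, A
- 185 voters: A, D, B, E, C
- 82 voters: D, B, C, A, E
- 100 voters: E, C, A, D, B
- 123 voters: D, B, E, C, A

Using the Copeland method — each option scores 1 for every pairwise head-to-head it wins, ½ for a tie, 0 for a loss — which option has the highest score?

D

A: loses to E, D, C, and B → score 0.
E: beats A and C; loses to D and B → score 2.
D: beats A, E, C, and B → score 4.
C: beats A; loses to E, D, and B → score 1.
B: beats A, E, and C; loses to D → score 3.
D has the best pairwise record.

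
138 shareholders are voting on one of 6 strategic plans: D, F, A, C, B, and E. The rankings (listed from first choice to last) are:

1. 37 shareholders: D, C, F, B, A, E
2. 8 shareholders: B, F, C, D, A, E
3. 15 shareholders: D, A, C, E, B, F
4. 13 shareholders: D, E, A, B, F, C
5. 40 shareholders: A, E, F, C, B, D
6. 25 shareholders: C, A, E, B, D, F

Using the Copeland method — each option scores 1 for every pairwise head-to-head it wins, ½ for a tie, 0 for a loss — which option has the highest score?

C

D: beats F, A, and E; loses to C and B → score 3.
F: beats B; loses to D, A, C, and E → score 1.
A: beats F, B, and E; loses to D and C → score 3.
C: beats D, F, A, B, and E → score 5.
B: beats D; loses to F, A, C, and E → score 1.
E: beats F and B; loses to D, A, and C → score 2.
C has the best pairwise record.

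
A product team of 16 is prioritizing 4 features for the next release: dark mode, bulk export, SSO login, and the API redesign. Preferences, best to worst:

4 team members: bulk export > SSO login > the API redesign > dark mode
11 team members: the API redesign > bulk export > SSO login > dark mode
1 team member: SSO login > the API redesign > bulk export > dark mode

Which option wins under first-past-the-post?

the API redesign

First-place votes: dark mode 0, bulk export 4, SSO login 1, the API redesign 11.
the API redesign has the most first-place votes.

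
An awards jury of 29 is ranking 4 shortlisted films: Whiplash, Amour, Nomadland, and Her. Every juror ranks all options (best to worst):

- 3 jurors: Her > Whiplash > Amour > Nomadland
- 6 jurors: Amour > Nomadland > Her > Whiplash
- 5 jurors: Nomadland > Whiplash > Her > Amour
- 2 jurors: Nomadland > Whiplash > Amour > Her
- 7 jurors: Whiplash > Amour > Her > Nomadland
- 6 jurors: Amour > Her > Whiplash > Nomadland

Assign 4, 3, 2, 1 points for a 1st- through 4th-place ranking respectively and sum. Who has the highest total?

Amour

Whiplash: 3·3 + 6·1 + 5·3 + 2·3 + 7·4 + 6·2 = 76
Amour: 3·2 + 6·4 + 5·1 + 2·2 + 7·3 + 6·4 = 84
Nomadland: 3·1 + 6·3 + 5·4 + 2·4 + 7·1 + 6·1 = 62
Her: 3·4 + 6·2 + 5·2 + 2·1 + 7·2 + 6·3 = 68
Amour has the highest Borda score (84).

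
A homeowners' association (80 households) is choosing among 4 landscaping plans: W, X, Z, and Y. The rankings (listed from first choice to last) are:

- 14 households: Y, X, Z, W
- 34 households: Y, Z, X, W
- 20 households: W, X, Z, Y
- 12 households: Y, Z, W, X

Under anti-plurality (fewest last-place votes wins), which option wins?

Z

Last-place votes: W 48, X 12, Z 0, Y 20.
Z is ranked last by the fewest voters, so Z wins.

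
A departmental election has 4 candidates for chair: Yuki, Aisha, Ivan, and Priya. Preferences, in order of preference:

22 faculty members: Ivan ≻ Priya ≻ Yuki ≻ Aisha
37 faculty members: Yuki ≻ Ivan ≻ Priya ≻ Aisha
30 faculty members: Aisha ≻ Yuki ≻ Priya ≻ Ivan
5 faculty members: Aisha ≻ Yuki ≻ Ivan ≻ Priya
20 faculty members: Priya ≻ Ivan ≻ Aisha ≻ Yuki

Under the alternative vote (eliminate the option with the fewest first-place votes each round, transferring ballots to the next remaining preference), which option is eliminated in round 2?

Aisha

Round 1: Yuki 37, Aisha 35, Ivan 22, Priya 20. Eliminate Priya.
Round 2: Yuki 37, Aisha 35, Ivan 42. Eliminate Aisha.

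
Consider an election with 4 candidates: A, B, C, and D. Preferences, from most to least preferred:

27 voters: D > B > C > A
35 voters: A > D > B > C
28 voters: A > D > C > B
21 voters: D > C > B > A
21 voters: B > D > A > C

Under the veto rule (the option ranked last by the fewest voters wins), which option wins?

D

Last-place votes: A 48, B 28, C 56, D 0.
D is ranked last by the fewest voters, so D wins.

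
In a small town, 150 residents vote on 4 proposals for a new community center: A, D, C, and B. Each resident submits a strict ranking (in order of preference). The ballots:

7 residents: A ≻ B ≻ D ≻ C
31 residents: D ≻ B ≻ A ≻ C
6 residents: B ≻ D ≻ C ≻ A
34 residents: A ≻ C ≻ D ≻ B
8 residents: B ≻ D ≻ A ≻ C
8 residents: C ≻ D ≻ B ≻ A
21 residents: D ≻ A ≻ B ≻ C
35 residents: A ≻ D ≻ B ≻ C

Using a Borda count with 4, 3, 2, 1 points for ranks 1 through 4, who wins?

D

A: 7·4 + 31·2 + 6·1 + 34·4 + 8·2 + 8·1 + 21·3 + 35·4 = 459
D: 7·2 + 31·4 + 6·3 + 34·2 + 8·3 + 8·3 + 21·4 + 35·3 = 461
C: 7·1 + 31·1 + 6·2 + 34·3 + 8·1 + 8·4 + 21·1 + 35·1 = 248
B: 7·3 + 31·3 + 6·4 + 34·1 + 8·4 + 8·2 + 21·2 + 35·2 = 332
D has the highest Borda score (461).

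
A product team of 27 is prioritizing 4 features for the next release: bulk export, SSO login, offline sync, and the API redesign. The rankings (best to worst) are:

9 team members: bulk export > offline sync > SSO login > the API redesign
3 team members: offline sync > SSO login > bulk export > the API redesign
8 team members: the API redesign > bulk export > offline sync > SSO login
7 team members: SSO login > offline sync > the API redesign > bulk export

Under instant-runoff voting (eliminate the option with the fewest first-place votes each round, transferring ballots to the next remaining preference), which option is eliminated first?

Round 1: bulk export 9, SSO login 7, offline sync 3, the API redesign 8. Eliminate offline sync.

offline sync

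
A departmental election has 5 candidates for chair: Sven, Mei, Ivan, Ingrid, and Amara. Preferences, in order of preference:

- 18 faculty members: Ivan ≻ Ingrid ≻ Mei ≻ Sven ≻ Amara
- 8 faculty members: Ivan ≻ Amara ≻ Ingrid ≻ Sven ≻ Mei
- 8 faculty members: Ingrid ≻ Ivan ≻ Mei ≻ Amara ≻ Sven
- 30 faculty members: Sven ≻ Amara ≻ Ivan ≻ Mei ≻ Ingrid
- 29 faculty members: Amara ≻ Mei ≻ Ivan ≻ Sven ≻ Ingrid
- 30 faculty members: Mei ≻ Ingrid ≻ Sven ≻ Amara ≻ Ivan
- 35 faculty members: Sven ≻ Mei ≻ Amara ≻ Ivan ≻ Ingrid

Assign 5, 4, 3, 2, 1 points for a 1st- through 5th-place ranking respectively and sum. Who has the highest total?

Mei

Sven: 18·2 + 8·2 + 8·1 + 30·5 + 29·2 + 30·3 + 35·5 = 533
Mei: 18·3 + 8·1 + 8·3 + 30·2 + 29·4 + 30·5 + 35·4 = 552
Ivan: 18·5 + 8·5 + 8·4 + 30·3 + 29·3 + 30·1 + 35·2 = 439
Ingrid: 18·4 + 8·3 + 8·5 + 30·1 + 29·1 + 30·4 + 35·1 = 350
Amara: 18·1 + 8·4 + 8·2 + 30·4 + 29·5 + 30·2 + 35·3 = 496
Mei has the highest Borda score (552).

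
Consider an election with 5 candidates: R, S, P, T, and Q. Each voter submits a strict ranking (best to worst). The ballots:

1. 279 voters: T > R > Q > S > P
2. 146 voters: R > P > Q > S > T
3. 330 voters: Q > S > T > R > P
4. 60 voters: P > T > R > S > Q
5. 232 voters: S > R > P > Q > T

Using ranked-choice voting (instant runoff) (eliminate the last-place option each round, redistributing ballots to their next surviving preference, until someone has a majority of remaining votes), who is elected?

Round 1: R 146, S 232, P 60, T 279, Q 330. Eliminate P.
Round 2: R 146, S 232, T 339, Q 330. Eliminate R.
Round 3: S 232, T 339, Q 476. Eliminate S.
Round 4: T 339, Q 708. Q has a majority.

Q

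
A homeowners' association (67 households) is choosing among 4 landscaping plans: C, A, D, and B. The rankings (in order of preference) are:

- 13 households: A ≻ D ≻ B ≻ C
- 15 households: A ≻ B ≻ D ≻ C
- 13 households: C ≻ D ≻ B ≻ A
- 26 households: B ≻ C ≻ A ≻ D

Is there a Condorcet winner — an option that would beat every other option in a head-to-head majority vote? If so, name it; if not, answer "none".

B

B vs C: 54–13 for B.
B vs A: 39–28 for B.
B vs D: 41–26 for B.
B beats every other option head-to-head.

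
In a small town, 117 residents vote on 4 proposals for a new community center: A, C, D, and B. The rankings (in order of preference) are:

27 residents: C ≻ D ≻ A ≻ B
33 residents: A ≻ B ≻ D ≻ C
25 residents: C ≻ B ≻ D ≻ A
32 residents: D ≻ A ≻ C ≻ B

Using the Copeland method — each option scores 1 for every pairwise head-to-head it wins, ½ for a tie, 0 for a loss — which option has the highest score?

A: beats C and B; loses to D → score 2.
C: beats B; loses to A and D → score 1.
D: beats A, C, and B → score 3.
B: loses to A, C, and D → score 0.
D has the best pairwise record.

D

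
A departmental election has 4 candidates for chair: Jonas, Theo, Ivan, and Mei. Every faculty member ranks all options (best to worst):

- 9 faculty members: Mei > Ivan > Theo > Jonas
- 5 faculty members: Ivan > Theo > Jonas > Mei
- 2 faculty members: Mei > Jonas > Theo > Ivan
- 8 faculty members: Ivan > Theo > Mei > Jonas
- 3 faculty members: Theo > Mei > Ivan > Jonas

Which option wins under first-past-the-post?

Ivan

First-place votes: Jonas 0, Theo 3, Ivan 13, Mei 11.
Ivan has the most first-place votes.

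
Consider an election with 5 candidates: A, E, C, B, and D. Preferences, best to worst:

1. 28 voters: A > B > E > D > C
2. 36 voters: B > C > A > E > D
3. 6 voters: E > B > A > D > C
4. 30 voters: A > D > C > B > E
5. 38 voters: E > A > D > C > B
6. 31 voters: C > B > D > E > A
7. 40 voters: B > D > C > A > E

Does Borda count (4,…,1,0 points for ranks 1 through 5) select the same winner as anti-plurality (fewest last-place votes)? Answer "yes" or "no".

no

Borda — scores: A 470, E 299, C 410, B 529, D 382. Winner: B.
Anti-plurality — last-place votes: A 31, E 70, C 34, B 38, D 36. Winner: A.
The two methods disagree.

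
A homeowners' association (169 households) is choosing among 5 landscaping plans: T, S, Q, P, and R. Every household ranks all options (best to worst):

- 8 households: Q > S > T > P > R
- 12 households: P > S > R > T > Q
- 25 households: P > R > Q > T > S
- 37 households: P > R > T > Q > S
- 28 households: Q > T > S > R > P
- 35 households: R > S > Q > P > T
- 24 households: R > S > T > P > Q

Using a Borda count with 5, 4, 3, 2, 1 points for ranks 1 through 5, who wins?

R

T: 8·3 + 12·2 + 25·2 + 37·3 + 28·4 + 35·1 + 24·3 = 428
S: 8·4 + 12·4 + 25·1 + 37·1 + 28·3 + 35·4 + 24·4 = 462
Q: 8·5 + 12·1 + 25·3 + 37·2 + 28·5 + 35·3 + 24·1 = 470
P: 8·2 + 12·5 + 25·5 + 37·5 + 28·1 + 35·2 + 24·2 = 532
R: 8·1 + 12·3 + 25·4 + 37·4 + 28·2 + 35·5 + 24·5 = 643
R has the highest Borda score (643).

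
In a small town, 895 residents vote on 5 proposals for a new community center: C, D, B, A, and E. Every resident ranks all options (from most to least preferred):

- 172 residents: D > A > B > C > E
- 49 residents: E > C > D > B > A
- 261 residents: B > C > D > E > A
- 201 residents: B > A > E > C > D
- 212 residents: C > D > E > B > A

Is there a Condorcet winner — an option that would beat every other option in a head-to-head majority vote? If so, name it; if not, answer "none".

B vs C: 634–261 for B.
B vs D: 462–433 for B.
B vs A: 723–172 for B.
B vs E: 634–261 for B.
B beats every other option head-to-head.

B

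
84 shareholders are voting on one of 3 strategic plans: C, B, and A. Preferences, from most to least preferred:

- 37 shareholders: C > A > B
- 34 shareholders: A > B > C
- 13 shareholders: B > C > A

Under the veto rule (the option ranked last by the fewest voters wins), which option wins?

A

Last-place votes: C 34, B 37, A 13.
A is ranked last by the fewest voters, so A wins.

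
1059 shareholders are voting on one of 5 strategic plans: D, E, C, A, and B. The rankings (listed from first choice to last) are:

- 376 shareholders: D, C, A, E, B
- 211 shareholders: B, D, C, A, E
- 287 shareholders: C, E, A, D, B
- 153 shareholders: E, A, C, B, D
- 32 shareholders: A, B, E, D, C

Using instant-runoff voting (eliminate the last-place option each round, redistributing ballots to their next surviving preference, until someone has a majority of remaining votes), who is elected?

Round 1: D 376, E 153, C 287, A 32, B 211. Eliminate A.
Round 2: D 376, E 153, C 287, B 243. Eliminate E.
Round 3: D 376, C 440, B 243. Eliminate B.
Round 4: D 619, C 440. D has a majority.

D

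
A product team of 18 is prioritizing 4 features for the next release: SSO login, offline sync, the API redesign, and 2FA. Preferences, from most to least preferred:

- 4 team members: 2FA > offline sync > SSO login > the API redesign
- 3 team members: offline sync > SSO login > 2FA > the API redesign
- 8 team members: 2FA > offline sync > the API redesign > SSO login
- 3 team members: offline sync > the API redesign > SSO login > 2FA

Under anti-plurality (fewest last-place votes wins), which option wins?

offline sync

Last-place votes: SSO login 8, offline sync 0, the API redesign 7, 2FA 3.
offline sync is ranked last by the fewest voters, so offline sync wins.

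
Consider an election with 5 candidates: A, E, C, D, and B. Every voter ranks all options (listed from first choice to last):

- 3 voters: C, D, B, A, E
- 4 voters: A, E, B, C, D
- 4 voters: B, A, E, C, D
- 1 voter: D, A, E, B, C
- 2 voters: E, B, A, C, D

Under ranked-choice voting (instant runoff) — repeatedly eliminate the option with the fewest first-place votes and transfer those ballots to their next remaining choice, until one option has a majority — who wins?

B

Round 1: A 4, E 2, C 3, D 1, B 4. Eliminate D.
Round 2: A 5, E 2, C 3, B 4. Eliminate E.
Round 3: A 5, C 3, B 6. Eliminate C.
Round 4: A 5, B 9. B has a majority.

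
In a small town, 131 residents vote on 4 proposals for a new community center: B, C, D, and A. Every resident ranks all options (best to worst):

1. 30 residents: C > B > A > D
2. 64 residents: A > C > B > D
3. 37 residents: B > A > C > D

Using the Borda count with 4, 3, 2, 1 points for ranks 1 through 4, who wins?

A

B: 30·3 + 64·2 + 37·4 = 366
C: 30·4 + 64·3 + 37·2 = 386
D: 30·1 + 64·1 + 37·1 = 131
A: 30·2 + 64·4 + 37·3 = 427
A has the highest Borda score (427).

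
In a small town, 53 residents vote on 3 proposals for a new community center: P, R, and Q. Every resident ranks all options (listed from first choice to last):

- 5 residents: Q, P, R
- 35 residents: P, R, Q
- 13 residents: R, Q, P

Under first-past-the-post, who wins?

P

First-place votes: P 35, R 13, Q 5.
P has the most first-place votes.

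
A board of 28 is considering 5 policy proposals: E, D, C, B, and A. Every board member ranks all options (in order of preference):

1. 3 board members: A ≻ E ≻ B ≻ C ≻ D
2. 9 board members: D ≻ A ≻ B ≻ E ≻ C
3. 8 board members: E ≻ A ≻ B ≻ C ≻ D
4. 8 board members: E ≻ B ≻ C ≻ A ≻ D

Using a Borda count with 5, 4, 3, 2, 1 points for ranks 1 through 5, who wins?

E: 3·4 + 9·2 + 8·5 + 8·5 = 110
D: 3·1 + 9·5 + 8·1 + 8·1 = 64
C: 3·2 + 9·1 + 8·2 + 8·3 = 55
B: 3·3 + 9·3 + 8·3 + 8·4 = 92
A: 3·5 + 9·4 + 8·4 + 8·2 = 99
E has the highest Borda score (110).

E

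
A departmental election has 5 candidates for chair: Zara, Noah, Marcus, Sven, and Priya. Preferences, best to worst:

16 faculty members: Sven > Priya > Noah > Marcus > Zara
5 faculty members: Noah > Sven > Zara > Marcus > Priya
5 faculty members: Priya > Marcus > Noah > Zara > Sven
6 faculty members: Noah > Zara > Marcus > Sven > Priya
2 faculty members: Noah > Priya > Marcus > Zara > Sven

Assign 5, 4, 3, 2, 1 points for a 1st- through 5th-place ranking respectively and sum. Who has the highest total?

Zara: 16·1 + 5·3 + 5·2 + 6·4 + 2·2 = 69
Noah: 16·3 + 5·5 + 5·3 + 6·5 + 2·5 = 128
Marcus: 16·2 + 5·2 + 5·4 + 6·3 + 2·3 = 86
Sven: 16·5 + 5·4 + 5·1 + 6·2 + 2·1 = 119
Priya: 16·4 + 5·1 + 5·5 + 6·1 + 2·4 = 108
Noah has the highest Borda score (128).

Noah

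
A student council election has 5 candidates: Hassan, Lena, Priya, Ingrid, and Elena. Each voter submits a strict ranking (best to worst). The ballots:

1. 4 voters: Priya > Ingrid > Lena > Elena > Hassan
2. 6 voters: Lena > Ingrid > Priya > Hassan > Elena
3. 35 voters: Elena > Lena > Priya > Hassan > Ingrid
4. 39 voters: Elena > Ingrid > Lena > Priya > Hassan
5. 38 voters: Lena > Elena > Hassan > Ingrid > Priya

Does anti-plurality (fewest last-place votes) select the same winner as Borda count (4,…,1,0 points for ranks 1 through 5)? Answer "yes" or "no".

no

Anti-plurality — last-place votes: Hassan 43, Lena 0, Priya 38, Ingrid 35, Elena 6. Winner: Lena.
Borda — scores: Hassan 117, Lena 367, Priya 137, Ingrid 185, Elena 414. Winner: Elena.
The two methods disagree.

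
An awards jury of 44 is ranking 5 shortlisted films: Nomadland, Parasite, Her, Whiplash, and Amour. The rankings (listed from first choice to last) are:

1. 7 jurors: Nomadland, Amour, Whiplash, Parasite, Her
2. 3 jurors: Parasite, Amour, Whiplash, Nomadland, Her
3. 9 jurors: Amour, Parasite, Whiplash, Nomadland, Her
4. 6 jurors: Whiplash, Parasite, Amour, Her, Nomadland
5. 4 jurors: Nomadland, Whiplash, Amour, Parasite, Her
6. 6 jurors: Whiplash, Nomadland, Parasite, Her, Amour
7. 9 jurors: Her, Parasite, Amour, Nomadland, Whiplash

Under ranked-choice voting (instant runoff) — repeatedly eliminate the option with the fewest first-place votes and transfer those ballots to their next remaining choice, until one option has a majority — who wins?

Amour

Round 1: Nomadland 11, Parasite 3, Her 9, Whiplash 12, Amour 9. Eliminate Parasite.
Round 2: Nomadland 11, Her 9, Whiplash 12, Amour 12. Eliminate Her.
Round 3: Nomadland 11, Whiplash 12, Amour 21. Eliminate Nomadland.
Round 4: Whiplash 16, Amour 28. Amour has a majority.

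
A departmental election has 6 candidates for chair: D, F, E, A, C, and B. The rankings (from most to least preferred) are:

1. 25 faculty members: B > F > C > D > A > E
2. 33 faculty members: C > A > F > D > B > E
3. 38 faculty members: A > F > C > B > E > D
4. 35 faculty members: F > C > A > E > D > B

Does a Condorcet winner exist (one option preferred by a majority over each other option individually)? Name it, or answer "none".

none

Checking pairwise contests:
F beats D 131–0.
A beats F 71–60.
F beats E 131–0.
C beats A 93–38.
F beats C 98–33.
D beats B 68–63.
Every option loses at least one head-to-head, so there is no Condorcet winner.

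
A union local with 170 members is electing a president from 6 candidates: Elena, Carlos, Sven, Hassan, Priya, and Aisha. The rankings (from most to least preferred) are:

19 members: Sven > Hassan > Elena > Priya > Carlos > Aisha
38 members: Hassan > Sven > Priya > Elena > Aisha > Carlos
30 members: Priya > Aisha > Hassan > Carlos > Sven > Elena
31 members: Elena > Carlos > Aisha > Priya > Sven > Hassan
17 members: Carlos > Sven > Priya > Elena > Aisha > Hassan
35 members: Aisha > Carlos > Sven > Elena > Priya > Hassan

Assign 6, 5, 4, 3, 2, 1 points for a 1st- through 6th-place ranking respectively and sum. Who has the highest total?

Elena: 19·4 + 38·3 + 30·1 + 31·6 + 17·3 + 35·3 = 562
Carlos: 19·2 + 38·1 + 30·3 + 31·5 + 17·6 + 35·5 = 598
Sven: 19·6 + 38·5 + 30·2 + 31·2 + 17·5 + 35·4 = 651
Hassan: 19·5 + 38·6 + 30·4 + 31·1 + 17·1 + 35·1 = 526
Priya: 19·3 + 38·4 + 30·6 + 31·3 + 17·4 + 35·2 = 620
Aisha: 19·1 + 38·2 + 30·5 + 31·4 + 17·2 + 35·6 = 613
Sven has the highest Borda score (651).

Sven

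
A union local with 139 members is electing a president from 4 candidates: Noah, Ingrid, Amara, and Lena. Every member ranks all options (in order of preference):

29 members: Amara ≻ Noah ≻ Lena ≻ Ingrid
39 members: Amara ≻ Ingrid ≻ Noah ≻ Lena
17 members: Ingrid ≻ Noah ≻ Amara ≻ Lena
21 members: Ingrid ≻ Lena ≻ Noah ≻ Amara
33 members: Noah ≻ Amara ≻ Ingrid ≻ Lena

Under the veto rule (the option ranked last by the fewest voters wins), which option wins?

Last-place votes: Noah 0, Ingrid 29, Amara 21, Lena 89.
Noah is ranked last by the fewest voters, so Noah wins.

Noah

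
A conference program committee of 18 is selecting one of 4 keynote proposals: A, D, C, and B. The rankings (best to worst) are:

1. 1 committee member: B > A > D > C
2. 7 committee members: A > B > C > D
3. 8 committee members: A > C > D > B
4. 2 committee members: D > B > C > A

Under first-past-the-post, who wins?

A

First-place votes: A 15, D 2, C 0, B 1.
A has the most first-place votes.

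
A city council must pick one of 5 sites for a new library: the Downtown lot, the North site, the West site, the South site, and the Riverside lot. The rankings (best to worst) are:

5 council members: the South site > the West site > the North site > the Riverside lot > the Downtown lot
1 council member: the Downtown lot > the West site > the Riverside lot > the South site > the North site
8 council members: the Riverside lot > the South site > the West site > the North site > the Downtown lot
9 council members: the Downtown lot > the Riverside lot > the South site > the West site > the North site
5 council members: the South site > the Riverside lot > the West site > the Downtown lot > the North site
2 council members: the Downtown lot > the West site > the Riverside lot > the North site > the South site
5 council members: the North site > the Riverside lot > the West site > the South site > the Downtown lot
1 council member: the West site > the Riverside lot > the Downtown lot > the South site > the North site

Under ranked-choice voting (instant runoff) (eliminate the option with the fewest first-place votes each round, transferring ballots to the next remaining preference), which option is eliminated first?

Round 1: the Downtown lot 12, the North site 5, the West site 1, the South site 10, the Riverside lot 8. Eliminate the West site.

the West site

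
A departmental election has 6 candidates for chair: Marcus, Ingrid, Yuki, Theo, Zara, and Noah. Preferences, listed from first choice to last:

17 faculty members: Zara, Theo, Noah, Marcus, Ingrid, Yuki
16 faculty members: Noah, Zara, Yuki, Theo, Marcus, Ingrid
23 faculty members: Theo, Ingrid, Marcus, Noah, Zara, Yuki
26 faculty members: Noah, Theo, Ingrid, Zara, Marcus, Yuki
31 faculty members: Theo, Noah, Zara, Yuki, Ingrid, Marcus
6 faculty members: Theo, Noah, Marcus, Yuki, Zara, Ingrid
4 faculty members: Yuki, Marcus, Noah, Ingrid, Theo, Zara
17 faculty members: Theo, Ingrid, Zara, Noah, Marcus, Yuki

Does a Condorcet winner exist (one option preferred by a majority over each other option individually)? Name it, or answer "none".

Theo vs Marcus: 136–4 for Theo.
Theo vs Ingrid: 136–4 for Theo.
Theo vs Yuki: 120–20 for Theo.
Theo vs Zara: 107–33 for Theo.
Theo vs Noah: 94–46 for Theo.
Theo beats every other option head-to-head.

Theo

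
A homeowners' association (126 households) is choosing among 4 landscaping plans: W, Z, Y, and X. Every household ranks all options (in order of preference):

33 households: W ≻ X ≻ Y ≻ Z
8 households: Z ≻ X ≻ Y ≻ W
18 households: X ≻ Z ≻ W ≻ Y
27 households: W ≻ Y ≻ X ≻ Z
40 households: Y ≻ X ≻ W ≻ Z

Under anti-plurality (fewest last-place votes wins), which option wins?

Last-place votes: W 8, Z 100, Y 18, X 0.
X is ranked last by the fewest voters, so X wins.

X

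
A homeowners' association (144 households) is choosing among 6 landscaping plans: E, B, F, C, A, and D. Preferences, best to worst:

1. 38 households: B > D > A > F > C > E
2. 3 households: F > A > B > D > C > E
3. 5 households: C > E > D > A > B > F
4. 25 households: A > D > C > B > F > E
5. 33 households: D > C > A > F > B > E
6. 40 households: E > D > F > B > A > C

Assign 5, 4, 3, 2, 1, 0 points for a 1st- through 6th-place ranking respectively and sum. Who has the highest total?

E: 38·0 + 3·0 + 5·4 + 25·0 + 33·0 + 40·5 = 220
B: 38·5 + 3·3 + 5·1 + 25·2 + 33·1 + 40·2 = 367
F: 38·2 + 3·5 + 5·0 + 25·1 + 33·2 + 40·3 = 302
C: 38·1 + 3·1 + 5·5 + 25·3 + 33·4 + 40·0 = 273
A: 38·3 + 3·4 + 5·2 + 25·5 + 33·3 + 40·1 = 400
D: 38·4 + 3·2 + 5·3 + 25·4 + 33·5 + 40·4 = 598
D has the highest Borda score (598).

D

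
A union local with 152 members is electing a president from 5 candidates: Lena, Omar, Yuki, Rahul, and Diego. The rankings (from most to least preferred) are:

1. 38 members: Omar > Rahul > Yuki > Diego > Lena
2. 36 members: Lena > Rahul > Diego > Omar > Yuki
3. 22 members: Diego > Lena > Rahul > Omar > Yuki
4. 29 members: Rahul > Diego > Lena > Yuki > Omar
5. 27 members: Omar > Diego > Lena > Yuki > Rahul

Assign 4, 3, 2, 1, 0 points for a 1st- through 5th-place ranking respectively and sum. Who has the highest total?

Rahul

Lena: 38·0 + 36·4 + 22·3 + 29·2 + 27·2 = 322
Omar: 38·4 + 36·1 + 22·1 + 29·0 + 27·4 = 318
Yuki: 38·2 + 36·0 + 22·0 + 29·1 + 27·1 = 132
Rahul: 38·3 + 36·3 + 22·2 + 29·4 + 27·0 = 382
Diego: 38·1 + 36·2 + 22·4 + 29·3 + 27·3 = 366
Rahul has the highest Borda score (382).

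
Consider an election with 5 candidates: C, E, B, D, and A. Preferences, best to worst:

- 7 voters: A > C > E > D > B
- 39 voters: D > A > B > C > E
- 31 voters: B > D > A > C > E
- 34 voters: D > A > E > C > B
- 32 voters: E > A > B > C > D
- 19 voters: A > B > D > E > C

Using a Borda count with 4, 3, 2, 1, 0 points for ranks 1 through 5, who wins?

A

C: 7·3 + 39·1 + 31·1 + 34·1 + 32·1 + 19·0 = 157
E: 7·2 + 39·0 + 31·0 + 34·2 + 32·4 + 19·1 = 229
B: 7·0 + 39·2 + 31·4 + 34·0 + 32·2 + 19·3 = 323
D: 7·1 + 39·4 + 31·3 + 34·4 + 32·0 + 19·2 = 430
A: 7·4 + 39·3 + 31·2 + 34·3 + 32·3 + 19·4 = 481
A has the highest Borda score (481).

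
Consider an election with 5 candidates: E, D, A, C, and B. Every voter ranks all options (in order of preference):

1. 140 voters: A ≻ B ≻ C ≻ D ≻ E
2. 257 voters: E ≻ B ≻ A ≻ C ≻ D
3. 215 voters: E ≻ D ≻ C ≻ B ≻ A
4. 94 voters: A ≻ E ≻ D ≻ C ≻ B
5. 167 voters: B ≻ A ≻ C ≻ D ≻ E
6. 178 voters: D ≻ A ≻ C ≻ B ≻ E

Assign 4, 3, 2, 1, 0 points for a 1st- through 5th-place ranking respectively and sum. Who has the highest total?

E: 140·0 + 257·4 + 215·4 + 94·3 + 167·0 + 178·0 = 2170
D: 140·1 + 257·0 + 215·3 + 94·2 + 167·1 + 178·4 = 1852
A: 140·4 + 257·2 + 215·0 + 94·4 + 167·3 + 178·3 = 2485
C: 140·2 + 257·1 + 215·2 + 94·1 + 167·2 + 178·2 = 1751
B: 140·3 + 257·3 + 215·1 + 94·0 + 167·4 + 178·1 = 2252
A has the highest Borda score (2485).

A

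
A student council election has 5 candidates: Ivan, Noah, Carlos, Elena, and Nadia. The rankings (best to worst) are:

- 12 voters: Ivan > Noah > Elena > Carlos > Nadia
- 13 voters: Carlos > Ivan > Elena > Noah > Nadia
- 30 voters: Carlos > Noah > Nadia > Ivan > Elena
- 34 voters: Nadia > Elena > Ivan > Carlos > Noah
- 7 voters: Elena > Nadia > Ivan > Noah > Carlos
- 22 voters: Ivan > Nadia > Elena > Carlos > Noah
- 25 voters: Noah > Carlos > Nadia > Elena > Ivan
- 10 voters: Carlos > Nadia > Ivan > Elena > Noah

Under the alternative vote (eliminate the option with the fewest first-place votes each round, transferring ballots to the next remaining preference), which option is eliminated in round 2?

Noah

Round 1: Ivan 34, Noah 25, Carlos 53, Elena 7, Nadia 34. Eliminate Elena.
Round 2: Ivan 34, Noah 25, Carlos 53, Nadia 41. Eliminate Noah.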